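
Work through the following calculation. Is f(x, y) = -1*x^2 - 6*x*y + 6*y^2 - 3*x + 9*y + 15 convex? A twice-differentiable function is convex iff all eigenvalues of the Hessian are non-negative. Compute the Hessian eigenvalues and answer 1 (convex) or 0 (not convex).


The Hessian of f(x,y) = -1*x^2 - 6*x*y + 6*y^2 - 3*x + 9*y + 15 is:
H = [[-2, -6], [-6, 12]]
Trace = -2 + 12 = 10
Determinant = -2*12 - (-6)^2 = -60
Discriminant = (10)^2 - 4*-60 = 340.0
Eigenvalues: lambda_1 = -4.2195, lambda_2 = 14.2195
The function is not convex.

0


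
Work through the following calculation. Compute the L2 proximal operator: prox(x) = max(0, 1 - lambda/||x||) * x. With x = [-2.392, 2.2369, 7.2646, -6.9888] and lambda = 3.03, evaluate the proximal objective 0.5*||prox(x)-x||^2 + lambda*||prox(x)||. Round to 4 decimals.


Step 1: Compute ||x||.
||x|| = 10.5992
Step 2: Compute scaling factor.
scale = max(0, 1 - 3.03/10.5992) = 0.7141
Step 3: prox(x) = [-1.7082, 1.5974, 5.1879, -4.9909]
||prox(x)|| = 7.5692
Step 4: Proximal objective.
0.5*||prox-x||^2 = 4.5905
lambda*||prox|| = 22.9347
Total = 27.5251


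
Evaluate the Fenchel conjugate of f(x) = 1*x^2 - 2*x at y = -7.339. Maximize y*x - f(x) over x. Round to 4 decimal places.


f*(y) = sup_x {y*x - a*x^2 - b*x} = sup_x {(y-b)*x - a*x^2}
FOC: (y - b) - 2a*x = 0 => x* = (y - b)/(2a)
x* = (-7.339 + 2)/(2*1) = -2.6695
f*(-7.339) = (y-b)^2/(4a) = (-7.339 + 2)^2/(4*1)
= 28.5049/4 = 7.1262


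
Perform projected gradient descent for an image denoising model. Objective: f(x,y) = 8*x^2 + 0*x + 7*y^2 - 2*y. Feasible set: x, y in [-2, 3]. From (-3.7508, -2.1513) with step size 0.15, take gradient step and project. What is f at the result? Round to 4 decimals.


Step 1: Compute gradient at (-3.7508, -2.1513).
grad_x = 2*8*-3.7508 + 0 = -60.0128
grad_y = 2*7*-2.1513 - 2 = -32.1182
Step 2: Gradient step.
x_raw = -3.7508 - 0.15*-60.0128 = 5.2511
y_raw = -2.1513 - 0.15*-32.1182 = 2.6664
Step 3: Project onto [-2, 3].
x_proj = clip(5.2511) = 3.0
y_proj = clip(2.6664) = 2.6664
Step 4: Evaluate f.
f(3.0, 2.6664) = 116.4361


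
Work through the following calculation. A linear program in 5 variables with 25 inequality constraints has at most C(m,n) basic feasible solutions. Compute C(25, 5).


Each vertex corresponds to some choice of n active constraints out of m, so the number of vertices is at most C(m, n) = m! / (n!(m-n)!).
m = 25, n = 5
Numerator: 25 * 24 * 23 * 22 * 21
Denominator: 5! = 120
C(25, 5) = 53130


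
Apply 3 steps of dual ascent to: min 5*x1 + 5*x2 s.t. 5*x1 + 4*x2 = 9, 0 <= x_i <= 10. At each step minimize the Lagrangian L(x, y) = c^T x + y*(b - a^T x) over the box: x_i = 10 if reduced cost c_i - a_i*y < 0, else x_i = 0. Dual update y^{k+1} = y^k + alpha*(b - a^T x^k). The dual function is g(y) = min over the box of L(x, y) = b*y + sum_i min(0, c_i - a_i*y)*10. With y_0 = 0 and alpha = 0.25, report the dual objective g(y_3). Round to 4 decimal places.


Dual ascent for LP: min 5*x1 + 5*x2, 5*x1 + 4*x2 = 9, 0 <= x_i <= 10
Step 1: y^k = 0.0, reduced costs: (5.0, 5.0)
  x^k = (0.0, 0.0), subgradient = b - a^T x = 9.0
  y^{k+1} = 0.0 + 0.25*9.0 = 2.25
Step 2: y^k = 2.25, reduced costs: (-6.25, -4.0)
  x^k = (10.0, 10.0), subgradient = b - a^T x = -81.0
  y^{k+1} = 2.25 + 0.25*-81.0 = -18.0
Step 3: y^k = -18.0, reduced costs: (95.0, 77.0)
  x^k = (0.0, 0.0), subgradient = b - a^T x = 9.0
  y^{k+1} = -18.0 + 0.25*9.0 = -15.75
Dual objective at y_3 = -15.75: reduced costs (83.75, 68.0), box minimizer x = (0.0, 0.0)
g(y_3) = b*y + (c1 - a1*y)*x1 + (c2 - a2*y)*x2 = 9*(-15.75) + 83.75*0.0 + 68.0*0.0 = -141.75 + 0.0 + 0.0 = -141.75


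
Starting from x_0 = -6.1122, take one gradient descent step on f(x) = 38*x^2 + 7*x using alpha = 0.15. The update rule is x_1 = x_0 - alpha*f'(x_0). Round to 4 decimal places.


We compute the gradient at x_0 and apply the update.
f'(x) = 76*x + 7
f'(-6.1122) = 76*-6.1122 + 7 = -457.5272
x_1 = -6.1122 - 0.15*-457.5272 = 62.5169


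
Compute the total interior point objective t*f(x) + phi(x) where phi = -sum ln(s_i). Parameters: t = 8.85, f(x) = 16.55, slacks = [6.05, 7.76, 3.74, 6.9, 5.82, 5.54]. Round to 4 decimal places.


Step 1: Compute log-barrier.
ln values: [1.8001, 2.049, 1.3191, 1.9315, 1.7613, 1.712]
phi = -(1.8001 + 2.049 + 1.3191 + 1.9315 + 1.7613 + 1.712) = -10.5729
Step 2: Compute augmented objective.
t*f(x) = 8.85*16.55 = 146.4675
Total = 146.4675 - 10.5729 = 135.8946


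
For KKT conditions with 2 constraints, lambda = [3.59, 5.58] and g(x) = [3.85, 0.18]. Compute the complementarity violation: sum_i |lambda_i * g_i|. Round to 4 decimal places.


KKT complementary slackness check:
lambda_1 * g_1 = 3.59 * 3.85 = 13.8215
lambda_2 * g_2 = 5.58 * 0.18 = 1.0044
Total violation = 13.8215 + 1.0044 = 14.8259


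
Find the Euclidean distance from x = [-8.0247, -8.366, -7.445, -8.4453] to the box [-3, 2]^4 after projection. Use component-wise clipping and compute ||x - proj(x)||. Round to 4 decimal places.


Project each component onto [-3, 2].
clip(-8.0247) = -3.0, clip(-8.366) = -3.0, clip(-7.445) = -3.0, clip(-8.4453) = -3.0
Projection = [-3.0, -3.0, -3.0, -3.0]
Squared diffs: [25.2476, 28.794, 19.758, 29.6513]
Distance = sqrt(103.4509) = 10.1711


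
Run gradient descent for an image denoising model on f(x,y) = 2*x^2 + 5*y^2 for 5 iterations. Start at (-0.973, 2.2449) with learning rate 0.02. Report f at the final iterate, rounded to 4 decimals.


Gradient descent on f(x,y) = 2*x^2 + 5*y^2.
Starting point: (-0.973, 2.2449), alpha = 0.02
Step 1: grad_x = 2*2*-0.973 = -3.892, grad_y = 2*5*2.2449 = 22.449
  x_1 = -0.973 - 0.02*-3.892 = -0.8952
  y_1 = 2.2449 - 0.02*22.449 = 1.7959
Step 2: grad_x = 2*2*-0.8952 = -3.5806, grad_y = 2*5*1.7959 = 17.9592
  x_2 = -0.8952 - 0.02*-3.5806 = -0.8235
  y_2 = 1.7959 - 0.02*17.9592 = 1.4367
Step 3: grad_x = 2*2*-0.8235 = -3.2942, grad_y = 2*5*1.4367 = 14.3674
  x_3 = -0.8235 - 0.02*-3.2942 = -0.7577
  y_3 = 1.4367 - 0.02*14.3674 = 1.1494
Step 4: grad_x = 2*2*-0.7577 = -3.0307, grad_y = 2*5*1.1494 = 11.4939
  x_4 = -0.7577 - 0.02*-3.0307 = -0.6971
  y_4 = 1.1494 - 0.02*11.4939 = 0.9195
Step 5: grad_x = 2*2*-0.6971 = -2.7882, grad_y = 2*5*0.9195 = 9.1951
  x_5 = -0.6971 - 0.02*-2.7882 = -0.6413
  y_5 = 0.9195 - 0.02*9.1951 = 0.7356
f(-0.6413, 0.7356) = 2*(-0.6413)^2 + 5*0.7356^2 = 3.5281


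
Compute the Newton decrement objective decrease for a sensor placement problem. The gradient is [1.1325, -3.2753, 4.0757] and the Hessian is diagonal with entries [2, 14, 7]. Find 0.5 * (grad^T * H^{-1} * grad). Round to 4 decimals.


Step 1: H is diagonal, so H^(-1) * g = [0.5663, -0.234, 0.5822].
Step 2: g^T H^(-1) g = sum_i g_i^2 / H_ii
  = (1.1325)^2/2 + (-3.2753)^2/14 + (4.0757)^2/7
  = 0.6413 + 0.7663 + 2.373 = 3.7806
Step 3: Objective decrease = 0.5 * g^T H^(-1) g = 1.8903


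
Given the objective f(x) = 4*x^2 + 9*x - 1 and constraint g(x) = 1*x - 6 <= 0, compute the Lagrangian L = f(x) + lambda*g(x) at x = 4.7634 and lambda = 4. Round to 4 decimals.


Step 1: Evaluate f(x).
f(4.7634) = 4*4.7634^2 + 9*4.7634 - 1 = 132.6305
Step 2: Evaluate g(x).
g(4.7634) = 1*4.7634 - 6 = -1.2366
Step 3: Compute Lagrangian.
L = 132.6305 + 4*-1.2366 = 127.6841


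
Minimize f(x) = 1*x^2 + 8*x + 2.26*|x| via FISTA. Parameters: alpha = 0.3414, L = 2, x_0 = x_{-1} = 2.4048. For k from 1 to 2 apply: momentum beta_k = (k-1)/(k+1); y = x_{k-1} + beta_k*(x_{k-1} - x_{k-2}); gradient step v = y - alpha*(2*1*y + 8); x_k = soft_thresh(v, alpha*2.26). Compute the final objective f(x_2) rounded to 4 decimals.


FISTA on f(x) = 1*x^2 + 8*x + 2.26*|x|
L = 2, alpha = 0.3414
Iteration 1: beta = 0.0, y = 2.4048 + 0.0*(2.4048 - 2.4048) = 2.4048
  grad(y) = 12.8096, v = y - alpha*grad = -1.9684
  prox(v) = soft_thresh(-1.9684, 0.7716) = -1.1968
Iteration 2: beta = 0.3333, y = -1.1968 + 0.3333*(-1.1968 - 2.4048) = -2.3974
  grad(y) = 3.2052, v = y - alpha*grad = -3.4916
  prox(v) = soft_thresh(-3.4916, 0.7716) = -2.7201
f(x_2) = 1*(-2.7201)^2 + 8*(-2.7201) + 2.26*|-2.7201| = -8.2144


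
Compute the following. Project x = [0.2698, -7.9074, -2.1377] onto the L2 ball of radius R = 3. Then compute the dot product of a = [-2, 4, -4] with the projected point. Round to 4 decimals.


Step 1: Compute ||x|| (intermediates to 6 decimals).
||x|| = sqrt(0.2698^2 + (-7.9074)^2 + (-2.1377)^2) = 8.195702
Step 2: Project.
Since ||x|| > R, scale = R/||x|| = 3/8.195702 = 0.366046, proj(x) = scale * x
proj(x) = [0.098759, -2.894472, -0.782497]
Step 3: Dot product.
a^T * proj(x) = -2*0.098759 + 4*(-2.894472) - 4*(-0.782497) = -8.6454


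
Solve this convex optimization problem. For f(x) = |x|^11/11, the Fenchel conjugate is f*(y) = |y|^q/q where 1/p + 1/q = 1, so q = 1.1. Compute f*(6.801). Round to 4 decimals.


The conjugate exponent q satisfies 1/p + 1/q = 1.
p = 11, so q = 11/(11 - 1) = 1.1
|y|^q = 6.801^1.1 = 8.2382
f*(6.801) = 8.2382 / 1.1 = 7.4892


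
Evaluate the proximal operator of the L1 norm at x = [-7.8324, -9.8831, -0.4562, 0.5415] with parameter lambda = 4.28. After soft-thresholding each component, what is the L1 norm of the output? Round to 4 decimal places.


Soft-thresholding with lambda = 4.28:
prox(-7.8324) = sign(-7.8324)*max(|-7.8324| - 4.28, 0) = -3.5524
prox(-9.8831) = sign(-9.8831)*max(|-9.8831| - 4.28, 0) = -5.6031
prox(-0.4562) = sign(-0.4562)*max(|-0.4562| - 4.28, 0) = 0.0
prox(0.5415) = sign(0.5415)*max(|0.5415| - 4.28, 0) = 0.0
prox(x) = [-3.5524, -5.6031, 0.0, 0.0]
||prox(x)||_1 = 3.5524 + 5.6031 + 0.0 + 0.0 = 9.1555


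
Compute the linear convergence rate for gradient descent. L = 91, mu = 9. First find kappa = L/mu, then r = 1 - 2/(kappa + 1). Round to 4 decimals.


Step 1: Compute the condition number.
kappa = L/mu = 91/9 = 10.1111
Step 2: Compute the convergence rate.
r = 1 - 2/(kappa + 1) = 1 - 2*mu/(L + mu) = (L - mu)/(L + mu) = 82/100 = 0.82


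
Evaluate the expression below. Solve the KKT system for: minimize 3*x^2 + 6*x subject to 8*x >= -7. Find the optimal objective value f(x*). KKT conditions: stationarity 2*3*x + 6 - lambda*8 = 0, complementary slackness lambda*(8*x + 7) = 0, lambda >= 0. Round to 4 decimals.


Step 1: Try lambda = 0 (constraint inactive).
x_unc = -6/(2*3) = -1.0
Check: 8*-1.0 = -8.0 < -7 -- violated!
Step 2: Constraint must be active: 8*x = -7
x* = -7/8 = -0.875
lambda = (2*3*(-0.875) + 6)/8 = 0.0938
Step 3: Compute optimal value.
f(x*) = 3*(-0.875)^2 + 6*(-0.875) = -2.9531


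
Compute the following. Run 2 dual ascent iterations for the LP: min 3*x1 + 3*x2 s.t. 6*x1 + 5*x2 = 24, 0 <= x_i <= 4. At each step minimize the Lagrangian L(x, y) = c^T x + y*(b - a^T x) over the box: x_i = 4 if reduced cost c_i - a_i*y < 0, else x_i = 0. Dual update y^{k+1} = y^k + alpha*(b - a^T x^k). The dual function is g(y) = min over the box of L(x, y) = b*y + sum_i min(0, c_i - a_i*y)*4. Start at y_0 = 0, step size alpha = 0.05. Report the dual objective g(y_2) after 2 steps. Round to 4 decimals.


Dual ascent for LP: min 3*x1 + 3*x2, 6*x1 + 5*x2 = 24, 0 <= x_i <= 4
Step 1: y^k = 0.0, reduced costs: (3.0, 3.0)
  x^k = (0.0, 0.0), subgradient = b - a^T x = 24.0
  y^{k+1} = 0.0 + 0.05*24.0 = 1.2
Step 2: y^k = 1.2, reduced costs: (-4.2, -3.0)
  x^k = (4.0, 4.0), subgradient = b - a^T x = -20.0
  y^{k+1} = 1.2 + 0.05*-20.0 = 0.2
Dual objective at y_2 = 0.2: reduced costs (1.8, 2.0), box minimizer x = (0.0, 0.0)
g(y_2) = b*y + (c1 - a1*y)*x1 + (c2 - a2*y)*x2 = 24*0.2 + 1.8*0.0 + 2.0*0.0 = 4.8 + 0.0 + 0.0 = 4.8


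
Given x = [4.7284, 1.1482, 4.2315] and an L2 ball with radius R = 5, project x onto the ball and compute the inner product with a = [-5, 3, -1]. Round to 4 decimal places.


Step 1: Compute ||x|| (intermediates to 6 decimals).
||x|| = sqrt(4.7284^2 + 1.1482^2 + 4.2315^2) = 6.448389
Step 2: Project.
Since ||x|| > R, scale = R/||x|| = 5/6.448389 = 0.775387, proj(x) = scale * x
proj(x) = [3.66634, 0.890299, 3.28105]
Step 3: Dot product.
a^T * proj(x) = -5*3.66634 + 3*0.890299 - 1*3.28105 = -18.9419


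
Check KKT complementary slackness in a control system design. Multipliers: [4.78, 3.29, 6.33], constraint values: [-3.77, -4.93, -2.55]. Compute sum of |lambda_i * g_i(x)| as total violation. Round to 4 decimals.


KKT complementary slackness check:
lambda_1 * g_1 = 4.78 * -3.77 = -18.0206
lambda_2 * g_2 = 3.29 * -4.93 = -16.2197
lambda_3 * g_3 = 6.33 * -2.55 = -16.1415
Total violation = 18.0206 + 16.2197 + 16.1415 = 50.3818


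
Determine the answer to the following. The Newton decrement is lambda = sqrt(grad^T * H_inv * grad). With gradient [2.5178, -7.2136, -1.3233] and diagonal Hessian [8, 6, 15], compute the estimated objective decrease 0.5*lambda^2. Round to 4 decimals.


Step 1: H is diagonal, so H^(-1) * g = [0.3147, -1.2023, -0.0882].
Step 2: g^T H^(-1) g = sum_i g_i^2 / H_ii
  = (2.5178)^2/8 + (-7.2136)^2/6 + (-1.3233)^2/15
  = 0.7924 + 8.6727 + 0.1167 = 9.5818
Step 3: Objective decrease = 0.5 * g^T H^(-1) g = 4.7909


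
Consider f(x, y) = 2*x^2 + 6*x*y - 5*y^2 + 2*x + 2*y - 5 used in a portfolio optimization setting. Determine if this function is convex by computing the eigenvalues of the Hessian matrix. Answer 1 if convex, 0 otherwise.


The Hessian of f(x,y) = 2*x^2 + 6*x*y - 5*y^2 + 2*x + 2*y - 5 is:
H = [[4, 6], [6, -10]]
Trace = 4 - 10 = -6
Determinant = 4*-10 - (6)^2 = -76
Discriminant = (-6)^2 - 4*-76 = 340.0
Eigenvalues: lambda_1 = -12.2195, lambda_2 = 6.2195
The function is not convex.

0


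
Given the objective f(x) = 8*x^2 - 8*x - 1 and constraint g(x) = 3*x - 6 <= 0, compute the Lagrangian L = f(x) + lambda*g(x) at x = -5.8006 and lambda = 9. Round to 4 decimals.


Step 1: Evaluate f(x).
f(-5.8006) = 8*(-5.8006)^2 - 8*(-5.8006) - 1 = 314.5805
Step 2: Evaluate g(x).
g(-5.8006) = 3*-5.8006 - 6 = -23.4018
Step 3: Compute Lagrangian.
L = 314.5805 + 9*-23.4018 = 103.9643


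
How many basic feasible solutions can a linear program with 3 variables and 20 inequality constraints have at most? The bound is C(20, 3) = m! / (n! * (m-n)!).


Each vertex corresponds to some choice of n active constraints out of m, so the number of vertices is at most C(m, n) = m! / (n!(m-n)!).
m = 20, n = 3
Numerator: 20 * 19 * 18
Denominator: 3! = 6
C(20, 3) = 1140


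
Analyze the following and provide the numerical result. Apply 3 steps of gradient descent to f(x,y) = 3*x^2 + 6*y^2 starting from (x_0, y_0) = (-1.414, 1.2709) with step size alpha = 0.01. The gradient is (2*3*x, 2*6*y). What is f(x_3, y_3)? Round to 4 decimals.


Gradient descent on f(x,y) = 3*x^2 + 6*y^2.
Starting point: (-1.414, 1.2709), alpha = 0.01
Step 1: grad_x = 2*3*-1.414 = -8.484, grad_y = 2*6*1.2709 = 15.2508
  x_1 = -1.414 - 0.01*-8.484 = -1.3292
  y_1 = 1.2709 - 0.01*15.2508 = 1.1184
Step 2: grad_x = 2*3*-1.3292 = -7.975, grad_y = 2*6*1.1184 = 13.4207
  x_2 = -1.3292 - 0.01*-7.975 = -1.2494
  y_2 = 1.1184 - 0.01*13.4207 = 0.9842
Step 3: grad_x = 2*3*-1.2494 = -7.4965, grad_y = 2*6*0.9842 = 11.8102
  x_3 = -1.2494 - 0.01*-7.4965 = -1.1744
  y_3 = 0.9842 - 0.01*11.8102 = 0.8661
f(-1.1744, 0.8661) = 3*(-1.1744)^2 + 6*0.8661^2 = 8.6386


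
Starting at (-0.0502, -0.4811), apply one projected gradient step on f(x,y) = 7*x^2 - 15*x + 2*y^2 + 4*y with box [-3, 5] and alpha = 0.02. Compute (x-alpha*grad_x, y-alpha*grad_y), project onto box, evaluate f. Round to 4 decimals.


Step 1: Compute gradient at (-0.0502, -0.4811).
grad_x = 2*7*-0.0502 - 15 = -15.7028
grad_y = 2*2*-0.4811 + 4 = 2.0756
Step 2: Gradient step.
x_raw = -0.0502 - 0.02*-15.7028 = 0.2639
y_raw = -0.4811 - 0.02*2.0756 = -0.5226
Step 3: Project onto [-3, 5].
x_proj = clip(0.2639) = 0.2639
y_proj = clip(-0.5226) = -0.5226
Step 4: Evaluate f.
f(0.2639, -0.5226) = -5.0147


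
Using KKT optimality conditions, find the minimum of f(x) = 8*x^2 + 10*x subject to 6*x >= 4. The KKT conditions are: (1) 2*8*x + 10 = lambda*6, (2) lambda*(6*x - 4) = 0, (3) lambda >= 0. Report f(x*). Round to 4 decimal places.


Step 1: Try lambda = 0 (constraint inactive).
x_unc = -10/(2*8) = -0.625
Check: 6*-0.625 = -3.75 < 4 -- violated!
Step 2: Constraint must be active: 6*x = 4
x* = 4/6 = 2/3 = 0.6667 (rounded; the exact value 2/3 is used below)
lambda = (2*8*(2/3) + 10)/6 = 3.4444
Step 3: Compute optimal value.
f(x*) = 8*(2/3)^2 + 10*(2/3) = 10.2222


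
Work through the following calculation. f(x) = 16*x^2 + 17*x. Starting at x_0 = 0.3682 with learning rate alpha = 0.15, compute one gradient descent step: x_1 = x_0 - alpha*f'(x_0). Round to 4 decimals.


We compute the gradient at x_0 and apply the update.
f'(x) = 32*x + 17
f'(0.3682) = 32*0.3682 + 17 = 28.7824
x_1 = 0.3682 - 0.15*28.7824 = -3.9492


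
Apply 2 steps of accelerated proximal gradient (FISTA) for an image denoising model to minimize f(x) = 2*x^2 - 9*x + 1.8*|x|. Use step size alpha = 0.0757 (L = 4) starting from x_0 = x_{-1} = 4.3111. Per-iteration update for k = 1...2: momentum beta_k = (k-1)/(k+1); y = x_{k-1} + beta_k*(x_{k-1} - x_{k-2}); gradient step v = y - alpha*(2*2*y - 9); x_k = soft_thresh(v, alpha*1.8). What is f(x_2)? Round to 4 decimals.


FISTA on f(x) = 2*x^2 - 9*x + 1.8*|x|
L = 4, alpha = 0.0757
Iteration 1: beta = 0.0, y = 4.3111 + 0.0*(4.3111 - 4.3111) = 4.3111
  grad(y) = 8.2444, v = y - alpha*grad = 3.687
  prox(v) = soft_thresh(3.687, 0.1363) = 3.5507
Iteration 2: beta = 0.3333, y = 3.5507 + 0.3333*(3.5507 - 4.3111) = 3.2973
  grad(y) = 4.1891, v = y - alpha*grad = 2.9802
  prox(v) = soft_thresh(2.9802, 0.1363) = 2.8439
f(x_2) = 2*2.8439^2 - 9*2.8439 + 1.8*|2.8439| = -4.3005


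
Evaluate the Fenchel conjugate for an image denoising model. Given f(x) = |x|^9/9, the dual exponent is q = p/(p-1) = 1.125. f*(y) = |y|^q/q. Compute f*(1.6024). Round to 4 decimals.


The conjugate exponent q satisfies 1/p + 1/q = 1.
p = 9, so q = 9/(9 - 1) = 1.125
|y|^q = 1.6024^1.125 = 1.6997
f*(1.6024) = 1.6997 / 1.125 = 1.5108


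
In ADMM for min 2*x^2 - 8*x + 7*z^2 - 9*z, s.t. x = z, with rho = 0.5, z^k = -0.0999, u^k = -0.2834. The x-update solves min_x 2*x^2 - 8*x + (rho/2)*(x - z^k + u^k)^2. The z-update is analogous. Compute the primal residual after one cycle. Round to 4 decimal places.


ADMM iteration with rho = 0.5, z^k = -0.0999, u^k = -0.2834
Step 1: x-update.
Minimize 2*x^2 - 8*x + (0.5/2)*(x + 0.0999 - 0.2834)^2
FOC: (2*2 + 0.5)*x = 8 + 0.5*(-0.0999 + 0.2834)
x^{k+1} = 1.7982
Step 2: z-update.
Minimize 7*z^2 - 9*z + (0.5/2)*(1.7982 - z - 0.2834)^2
FOC: (2*7 + 0.5)*z = 9 + 0.5*(1.7982 - 0.2834)
z^{k+1} = 0.6729
Step 3: u-update.
u^{k+1} = -0.2834 + 1.7982 - 0.6729 = 0.8418
Step 4: Primal residual = |1.7982 - 0.6729| = 1.1252


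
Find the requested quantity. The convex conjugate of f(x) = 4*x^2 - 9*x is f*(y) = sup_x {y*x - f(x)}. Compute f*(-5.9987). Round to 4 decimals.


f*(y) = sup_x {y*x - a*x^2 - b*x} = sup_x {(y-b)*x - a*x^2}
FOC: (y - b) - 2a*x = 0 => x* = (y - b)/(2a)
x* = (-5.9987 + 9)/(2*4) = 0.3752
f*(-5.9987) = (y-b)^2/(4a) = (-5.9987 + 9)^2/(4*4)
= 9.0078/16 = 0.563


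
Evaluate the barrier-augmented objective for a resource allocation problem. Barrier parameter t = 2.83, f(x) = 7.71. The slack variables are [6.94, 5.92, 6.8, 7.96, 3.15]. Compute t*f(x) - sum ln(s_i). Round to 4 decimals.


Step 1: Compute log-barrier.
ln values: [1.9373, 1.7783, 1.9169, 2.0744, 1.1474]
phi = -(1.9373 + 1.7783 + 1.9169 + 2.0744 + 1.1474) = -8.8544
Step 2: Compute augmented objective.
t*f(x) = 2.83*7.71 = 21.8193
Total = 21.8193 - 8.8544 = 12.9649


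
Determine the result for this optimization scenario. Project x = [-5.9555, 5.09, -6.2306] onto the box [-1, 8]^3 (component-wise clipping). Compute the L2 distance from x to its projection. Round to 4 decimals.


Project each component onto [-1, 8].
clip(-5.9555) = -1.0, clip(5.09) = 5.09, clip(-6.2306) = -1.0
Projection = [-1.0, 5.09, -1.0]
Squared diffs: [24.557, 0.0, 27.3592]
Distance = sqrt(51.9162) = 7.2053


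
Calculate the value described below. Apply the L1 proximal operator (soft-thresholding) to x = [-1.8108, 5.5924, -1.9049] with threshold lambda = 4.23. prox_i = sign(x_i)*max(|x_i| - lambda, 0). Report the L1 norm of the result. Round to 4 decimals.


Soft-thresholding with lambda = 4.23:
prox(-1.8108) = sign(-1.8108)*max(|-1.8108| - 4.23, 0) = 0.0
prox(5.5924) = sign(5.5924)*max(|5.5924| - 4.23, 0) = 1.3624
prox(-1.9049) = sign(-1.9049)*max(|-1.9049| - 4.23, 0) = 0.0
prox(x) = [0.0, 1.3624, 0.0]
||prox(x)||_1 = 0.0 + 1.3624 + 0.0 = 1.3624


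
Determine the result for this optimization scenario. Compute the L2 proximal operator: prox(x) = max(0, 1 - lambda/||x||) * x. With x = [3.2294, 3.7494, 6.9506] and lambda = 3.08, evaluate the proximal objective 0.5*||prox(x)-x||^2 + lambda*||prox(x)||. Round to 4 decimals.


Step 1: Compute ||x||.
||x|| = 8.5322
Step 2: Compute scaling factor.
scale = max(0, 1 - 3.08/8.5322) = 0.639
Step 3: prox(x) = [2.0636, 2.3959, 4.4415]
||prox(x)|| = 5.4522
Step 4: Proximal objective.
0.5*||prox-x||^2 = 4.7432
lambda*||prox|| = 16.7928
Total = 21.5359


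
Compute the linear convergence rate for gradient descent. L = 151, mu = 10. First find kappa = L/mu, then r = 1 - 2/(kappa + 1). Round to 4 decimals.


Step 1: Compute the condition number.
kappa = L/mu = 151/10 = 15.1
Step 2: Compute the convergence rate.
r = 1 - 2/(kappa + 1) = 1 - 2*mu/(L + mu) = (L - mu)/(L + mu) = 141/161 = 0.8758


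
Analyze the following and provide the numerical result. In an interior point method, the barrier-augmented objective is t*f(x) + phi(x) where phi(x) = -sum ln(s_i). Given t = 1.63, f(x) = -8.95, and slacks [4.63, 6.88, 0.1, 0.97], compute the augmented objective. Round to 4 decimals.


Step 1: Compute log-barrier.
ln values: [1.5326, 1.9286, -2.3026, -0.0305]
phi = -(1.5326 + 1.9286 - 2.3026 - 0.0305) = -1.1281
Step 2: Compute augmented objective.
t*f(x) = 1.63*-8.95 = -14.5885
Total = -14.5885 - 1.1281 = -15.7166


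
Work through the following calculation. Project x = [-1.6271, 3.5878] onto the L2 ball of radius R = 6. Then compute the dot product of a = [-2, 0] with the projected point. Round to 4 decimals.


Step 1: Compute ||x|| (intermediates to 6 decimals).
||x|| = sqrt((-1.6271)^2 + 3.5878^2) = 3.939513
Step 2: Project.
Since ||x|| <= R, proj = x (no scaling needed).
proj(x) = [-1.6271, 3.5878]
Step 3: Dot product.
a^T * proj(x) = -2*(-1.6271) + 0*3.5878 = 3.2542


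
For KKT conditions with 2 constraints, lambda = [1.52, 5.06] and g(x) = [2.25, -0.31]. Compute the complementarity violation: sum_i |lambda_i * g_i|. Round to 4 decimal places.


KKT complementary slackness check:
lambda_1 * g_1 = 1.52 * 2.25 = 3.42
lambda_2 * g_2 = 5.06 * -0.31 = -1.5686
Total violation = 3.42 + 1.5686 = 4.9886


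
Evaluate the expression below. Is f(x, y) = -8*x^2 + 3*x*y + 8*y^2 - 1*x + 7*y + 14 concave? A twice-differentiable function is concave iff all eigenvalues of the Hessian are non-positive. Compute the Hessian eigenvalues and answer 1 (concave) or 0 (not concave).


The Hessian of f(x,y) = -8*x^2 + 3*x*y + 8*y^2 - 1*x + 7*y + 14 is:
H = [[-16, 3], [3, 16]]
Trace = -16 + 16 = 0
Determinant = -16*16 - (3)^2 = -265
Discriminant = (0)^2 - 4*-265 = 1060.0
Eigenvalues: lambda_1 = -16.2788, lambda_2 = 16.2788
The function is not concave.

0


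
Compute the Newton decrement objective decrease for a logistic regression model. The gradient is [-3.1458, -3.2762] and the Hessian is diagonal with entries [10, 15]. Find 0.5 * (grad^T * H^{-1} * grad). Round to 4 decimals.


Step 1: H is diagonal, so H^(-1) * g = [-0.3146, -0.2184].
Step 2: g^T H^(-1) g = sum_i g_i^2 / H_ii
  = (-3.1458)^2/10 + (-3.2762)^2/15
  = 0.9896 + 0.7156 = 1.7052
Step 3: Objective decrease = 0.5 * g^T H^(-1) g = 0.8526


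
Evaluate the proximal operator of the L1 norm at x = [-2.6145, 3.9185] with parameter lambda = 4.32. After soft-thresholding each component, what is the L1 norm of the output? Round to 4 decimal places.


Soft-thresholding with lambda = 4.32:
prox(-2.6145) = sign(-2.6145)*max(|-2.6145| - 4.32, 0) = 0.0
prox(3.9185) = sign(3.9185)*max(|3.9185| - 4.32, 0) = 0.0
prox(x) = [0.0, 0.0]
||prox(x)||_1 = 0.0 + 0.0 = 0.0


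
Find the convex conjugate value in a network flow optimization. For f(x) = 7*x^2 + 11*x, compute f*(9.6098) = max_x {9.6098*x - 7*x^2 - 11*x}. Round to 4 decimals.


f*(y) = sup_x {y*x - a*x^2 - b*x} = sup_x {(y-b)*x - a*x^2}
FOC: (y - b) - 2a*x = 0 => x* = (y - b)/(2a)
x* = (9.6098 - 11)/(2*7) = -0.0993
f*(9.6098) = (y-b)^2/(4a) = (9.6098 - 11)^2/(4*7)
= 1.9327/28 = 0.069


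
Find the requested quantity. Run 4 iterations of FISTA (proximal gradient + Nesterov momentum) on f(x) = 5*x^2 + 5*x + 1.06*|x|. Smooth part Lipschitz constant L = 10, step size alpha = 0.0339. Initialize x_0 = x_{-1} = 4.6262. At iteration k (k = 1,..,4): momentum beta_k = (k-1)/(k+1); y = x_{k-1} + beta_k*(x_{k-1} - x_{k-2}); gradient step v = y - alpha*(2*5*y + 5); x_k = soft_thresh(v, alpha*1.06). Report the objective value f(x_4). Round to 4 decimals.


FISTA on f(x) = 5*x^2 + 5*x + 1.06*|x|
L = 10, alpha = 0.0339
Iteration 1: beta = 0.0, y = 4.6262 + 0.0*(4.6262 - 4.6262) = 4.6262
  grad(y) = 51.262, v = y - alpha*grad = 2.8884
  prox(v) = soft_thresh(2.8884, 0.0359) = 2.8525
Iteration 2: beta = 0.3333, y = 2.8525 + 0.3333*(2.8525 - 4.6262) = 2.2612
  grad(y) = 27.6125, v = y - alpha*grad = 1.3252
  prox(v) = soft_thresh(1.3252, 0.0359) = 1.2892
Iteration 3: beta = 0.5, y = 1.2892 + 0.5*(1.2892 - 2.8525) = 0.5076
  grad(y) = 10.0763, v = y - alpha*grad = 0.166
  prox(v) = soft_thresh(0.166, 0.0359) = 0.1301
Iteration 4: beta = 0.6, y = 0.1301 + 0.6*(0.1301 - 1.2892) = -0.5654
  grad(y) = -0.6537, v = y - alpha*grad = -0.5432
  prox(v) = soft_thresh(-0.5432, 0.0359) = -0.5073
f(x_4) = 5*(-0.5073)^2 + 5*(-0.5073) + 1.06*|-0.5073| = -0.712


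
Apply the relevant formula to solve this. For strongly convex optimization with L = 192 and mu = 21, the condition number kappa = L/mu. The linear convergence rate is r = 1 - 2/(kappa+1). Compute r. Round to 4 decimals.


Step 1: Compute the condition number.
kappa = L/mu = 192/21 = 9.1429
Step 2: Compute the convergence rate.
r = 1 - 2/(kappa + 1) = 1 - 2*mu/(L + mu) = (L - mu)/(L + mu) = 171/213 = 0.8028


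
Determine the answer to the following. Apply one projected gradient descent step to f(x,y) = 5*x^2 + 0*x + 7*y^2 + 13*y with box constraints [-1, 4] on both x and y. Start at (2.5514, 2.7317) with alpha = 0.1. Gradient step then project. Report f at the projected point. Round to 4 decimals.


Step 1: Compute gradient at (2.5514, 2.7317).
grad_x = 2*5*2.5514 + 0 = 25.514
grad_y = 2*7*2.7317 + 13 = 51.2438
Step 2: Gradient step.
x_raw = 2.5514 - 0.1*25.514 = -0.0
y_raw = 2.7317 - 0.1*51.2438 = -2.3927
Step 3: Project onto [-1, 4].
x_proj = clip(-0.0) = -0.0
y_proj = clip(-2.3927) = -1.0
Step 4: Evaluate f.
f(-0.0, -1.0) = -6.0


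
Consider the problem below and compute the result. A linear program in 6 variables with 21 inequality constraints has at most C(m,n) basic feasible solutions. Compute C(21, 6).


Each vertex corresponds to some choice of n active constraints out of m, so the number of vertices is at most C(m, n) = m! / (n!(m-n)!).
m = 21, n = 6
Numerator: 21 * 20 * 19 * 18 * 17 * 16
Denominator: 6! = 720
C(21, 6) = 54264


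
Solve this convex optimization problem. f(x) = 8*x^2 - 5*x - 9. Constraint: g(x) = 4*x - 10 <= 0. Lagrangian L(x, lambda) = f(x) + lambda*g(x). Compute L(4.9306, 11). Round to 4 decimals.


Step 1: Evaluate f(x).
f(4.9306) = 8*4.9306^2 - 5*4.9306 - 9 = 160.8335
Step 2: Evaluate g(x).
g(4.9306) = 4*4.9306 - 10 = 9.7224
Step 3: Compute Lagrangian.
L = 160.8335 + 11*9.7224 = 267.7799


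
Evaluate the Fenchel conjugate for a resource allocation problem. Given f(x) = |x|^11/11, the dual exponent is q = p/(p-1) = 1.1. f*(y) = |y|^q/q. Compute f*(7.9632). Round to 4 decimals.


The conjugate exponent q satisfies 1/p + 1/q = 1.
p = 11, so q = 11/(11 - 1) = 1.1
|y|^q = 7.9632^1.1 = 9.7993
f*(7.9632) = 9.7993 / 1.1 = 8.9085


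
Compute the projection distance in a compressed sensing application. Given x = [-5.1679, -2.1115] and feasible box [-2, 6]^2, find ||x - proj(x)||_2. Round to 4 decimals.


Project each component onto [-2, 6].
clip(-5.1679) = -2.0, clip(-2.1115) = -2.0
Projection = [-2.0, -2.0]
Squared diffs: [10.0356, 0.0124]
Distance = sqrt(10.048) = 3.1699


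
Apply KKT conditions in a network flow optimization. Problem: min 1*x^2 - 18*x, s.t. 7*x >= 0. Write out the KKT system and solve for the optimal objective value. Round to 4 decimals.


Step 1: Try lambda = 0 (constraint inactive).
Stationarity: 2*1*x - 18 = 0
x* = 18/(2*1) = 9.0
Check constraint: 7*9.0 = 63.0 >= 0 -- satisfied.
Step 2: Compute optimal value.
f(x*) = 1*9.0^2 - 18*9.0 = -81.0


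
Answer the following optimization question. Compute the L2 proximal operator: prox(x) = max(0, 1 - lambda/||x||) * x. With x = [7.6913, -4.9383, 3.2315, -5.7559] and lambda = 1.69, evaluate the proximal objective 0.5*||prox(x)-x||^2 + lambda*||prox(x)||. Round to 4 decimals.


Step 1: Compute ||x||.
||x|| = 11.2746
Step 2: Compute scaling factor.
scale = max(0, 1 - 1.69/11.2746) = 0.8501
Step 3: prox(x) = [6.5384, -4.1981, 2.7471, -4.8931]
||prox(x)|| = 9.5846
Step 4: Proximal objective.
0.5*||prox-x||^2 = 1.4281
lambda*||prox|| = 16.198
Total = 17.626


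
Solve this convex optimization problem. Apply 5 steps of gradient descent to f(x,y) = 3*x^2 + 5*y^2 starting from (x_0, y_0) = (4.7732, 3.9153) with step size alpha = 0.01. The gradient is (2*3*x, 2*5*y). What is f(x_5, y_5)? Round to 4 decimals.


Gradient descent on f(x,y) = 3*x^2 + 5*y^2.
Starting point: (4.7732, 3.9153), alpha = 0.01
Step 1: grad_x = 2*3*4.7732 = 28.6392, grad_y = 2*5*3.9153 = 39.153
  x_1 = 4.7732 - 0.01*28.6392 = 4.4868
  y_1 = 3.9153 - 0.01*39.153 = 3.5238
Step 2: grad_x = 2*3*4.4868 = 26.9208, grad_y = 2*5*3.5238 = 35.2377
  x_2 = 4.4868 - 0.01*26.9208 = 4.2176
  y_2 = 3.5238 - 0.01*35.2377 = 3.1714
Step 3: grad_x = 2*3*4.2176 = 25.3056, grad_y = 2*5*3.1714 = 31.7139
  x_3 = 4.2176 - 0.01*25.3056 = 3.9645
  y_3 = 3.1714 - 0.01*31.7139 = 2.8543
Step 4: grad_x = 2*3*3.9645 = 23.7873, grad_y = 2*5*2.8543 = 28.5425
  x_4 = 3.9645 - 0.01*23.7873 = 3.7267
  y_4 = 2.8543 - 0.01*28.5425 = 2.5688
Step 5: grad_x = 2*3*3.7267 = 22.36, grad_y = 2*5*2.5688 = 25.6883
  x_5 = 3.7267 - 0.01*22.36 = 3.5031
  y_5 = 2.5688 - 0.01*25.6883 = 2.3119
f(3.5031, 2.3119) = 3*3.5031^2 + 5*2.3119^2 = 63.54


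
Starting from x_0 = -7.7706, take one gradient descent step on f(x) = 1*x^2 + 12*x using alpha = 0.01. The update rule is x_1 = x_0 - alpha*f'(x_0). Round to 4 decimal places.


We compute the gradient at x_0 and apply the update.
f'(x) = 2*x + 12
f'(-7.7706) = 2*-7.7706 + 12 = -3.5412
x_1 = -7.7706 - 0.01*-3.5412 = -7.7352


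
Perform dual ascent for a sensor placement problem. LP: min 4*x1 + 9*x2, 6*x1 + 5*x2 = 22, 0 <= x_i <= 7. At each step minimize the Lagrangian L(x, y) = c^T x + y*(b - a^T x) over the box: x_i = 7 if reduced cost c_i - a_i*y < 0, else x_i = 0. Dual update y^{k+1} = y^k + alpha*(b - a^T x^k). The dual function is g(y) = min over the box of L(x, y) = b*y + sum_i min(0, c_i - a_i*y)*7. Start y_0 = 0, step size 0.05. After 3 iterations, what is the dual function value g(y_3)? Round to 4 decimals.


Dual ascent for LP: min 4*x1 + 9*x2, 6*x1 + 5*x2 = 22, 0 <= x_i <= 7
Step 1: y^k = 0.0, reduced costs: (4.0, 9.0)
  x^k = (0.0, 0.0), subgradient = b - a^T x = 22.0
  y^{k+1} = 0.0 + 0.05*22.0 = 1.1
Step 2: y^k = 1.1, reduced costs: (-2.6, 3.5)
  x^k = (7.0, 0.0), subgradient = b - a^T x = -20.0
  y^{k+1} = 1.1 + 0.05*-20.0 = 0.1
Step 3: y^k = 0.1, reduced costs: (3.4, 8.5)
  x^k = (0.0, 0.0), subgradient = b - a^T x = 22.0
  y^{k+1} = 0.1 + 0.05*22.0 = 1.2
Dual objective at y_3 = 1.2: reduced costs (-3.2, 3.0), box minimizer x = (7.0, 0.0)
g(y_3) = b*y + (c1 - a1*y)*x1 + (c2 - a2*y)*x2 = 22*1.2 + (-3.2)*7.0 + 3.0*0.0 = 26.4 - 22.4 + 0.0 = 4.0


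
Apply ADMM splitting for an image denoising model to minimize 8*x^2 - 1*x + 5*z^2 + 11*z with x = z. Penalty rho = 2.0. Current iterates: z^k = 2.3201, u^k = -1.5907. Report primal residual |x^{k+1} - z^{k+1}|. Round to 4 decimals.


ADMM iteration with rho = 2.0, z^k = 2.3201, u^k = -1.5907
Step 1: x-update.
Minimize 8*x^2 - 1*x + (2.0/2)*(x - 2.3201 - 1.5907)^2
FOC: (2*8 + 2.0)*x = 1 + 2.0*(2.3201 + 1.5907)
x^{k+1} = 0.4901
Step 2: z-update.
Minimize 5*z^2 + 11*z + (2.0/2)*(0.4901 - z - 1.5907)^2
FOC: (2*5 + 2.0)*z = -11 + 2.0*(0.4901 - 1.5907)
z^{k+1} = -1.1001
Step 3: u-update.
u^{k+1} = -1.5907 + 0.4901 + 1.1001 = -0.0005
Step 4: Primal residual = |0.4901 + 1.1001| = 1.5902


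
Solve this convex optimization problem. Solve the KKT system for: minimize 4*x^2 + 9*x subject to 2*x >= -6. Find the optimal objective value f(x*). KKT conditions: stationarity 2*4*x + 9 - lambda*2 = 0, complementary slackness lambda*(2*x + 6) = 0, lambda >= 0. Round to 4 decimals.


Step 1: Try lambda = 0 (constraint inactive).
Stationarity: 2*4*x + 9 = 0
x* = -9/(2*4) = -1.125
Check constraint: 2*-1.125 = -2.25 >= -6 -- satisfied.
Step 2: Compute optimal value.
f(x*) = 4*(-1.125)^2 + 9*(-1.125) = -5.0625


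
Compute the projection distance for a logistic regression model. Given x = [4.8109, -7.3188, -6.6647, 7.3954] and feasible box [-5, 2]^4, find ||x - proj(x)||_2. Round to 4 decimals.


Project each component onto [-5, 2].
clip(4.8109) = 2.0, clip(-7.3188) = -5.0, clip(-6.6647) = -5.0, clip(7.3954) = 2.0
Projection = [2.0, -5.0, -5.0, 2.0]
Squared diffs: [7.9012, 5.3768, 2.7712, 29.1103]
Distance = sqrt(45.1595) = 6.7201


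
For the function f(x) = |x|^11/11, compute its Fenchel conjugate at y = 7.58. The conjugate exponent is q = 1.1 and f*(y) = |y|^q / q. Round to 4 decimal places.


The conjugate exponent q satisfies 1/p + 1/q = 1.
p = 11, so q = 11/(11 - 1) = 1.1
|y|^q = 7.58^1.1 = 9.2819
f*(7.58) = 9.2819 / 1.1 = 8.4381


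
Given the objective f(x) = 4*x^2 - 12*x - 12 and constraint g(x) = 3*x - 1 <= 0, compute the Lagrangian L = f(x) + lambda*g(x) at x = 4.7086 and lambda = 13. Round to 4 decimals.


Step 1: Evaluate f(x).
f(4.7086) = 4*4.7086^2 - 12*4.7086 - 12 = 20.1805
Step 2: Evaluate g(x).
g(4.7086) = 3*4.7086 - 1 = 13.1258
Step 3: Compute Lagrangian.
L = 20.1805 + 13*13.1258 = 190.8159


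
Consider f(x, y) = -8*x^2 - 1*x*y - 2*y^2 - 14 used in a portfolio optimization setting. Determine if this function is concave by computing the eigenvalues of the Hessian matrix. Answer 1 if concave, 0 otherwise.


The Hessian of f(x,y) = -8*x^2 - 1*x*y - 2*y^2 - 14 is:
H = [[-16, -1], [-1, -4]]
Trace = -16 - 4 = -20
Determinant = -16*-4 - (-1)^2 = 63
Discriminant = (-20)^2 - 4*63 = 148.0
Eigenvalues: lambda_1 = -16.0828, lambda_2 = -3.9172
The function is concave.

1


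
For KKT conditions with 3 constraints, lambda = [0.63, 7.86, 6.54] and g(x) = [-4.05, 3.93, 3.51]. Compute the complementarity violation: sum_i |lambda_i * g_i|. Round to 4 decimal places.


KKT complementary slackness check:
lambda_1 * g_1 = 0.63 * -4.05 = -2.5515
lambda_2 * g_2 = 7.86 * 3.93 = 30.8898
lambda_3 * g_3 = 6.54 * 3.51 = 22.9554
Total violation = 2.5515 + 30.8898 + 22.9554 = 56.3967


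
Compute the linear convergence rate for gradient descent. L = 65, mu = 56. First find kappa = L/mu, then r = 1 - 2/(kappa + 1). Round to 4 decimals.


Step 1: Compute the condition number.
kappa = L/mu = 65/56 = 1.1607
Step 2: Compute the convergence rate.
r = 1 - 2/(kappa + 1) = 1 - 2*mu/(L + mu) = (L - mu)/(L + mu) = 9/121 = 0.0744


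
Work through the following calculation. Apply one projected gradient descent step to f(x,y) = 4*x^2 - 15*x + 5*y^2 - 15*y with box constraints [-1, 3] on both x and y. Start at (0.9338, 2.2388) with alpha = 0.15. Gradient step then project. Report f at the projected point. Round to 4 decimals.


Step 1: Compute gradient at (0.9338, 2.2388).
grad_x = 2*4*0.9338 - 15 = -7.5296
grad_y = 2*5*2.2388 - 15 = 7.388
Step 2: Gradient step.
x_raw = 0.9338 - 0.15*-7.5296 = 2.0632
y_raw = 2.2388 - 0.15*7.388 = 1.1306
Step 3: Project onto [-1, 3].
x_proj = clip(2.0632) = 2.0632
y_proj = clip(1.1306) = 1.1306
Step 4: Evaluate f.
f(2.0632, 1.1306) = -24.4885


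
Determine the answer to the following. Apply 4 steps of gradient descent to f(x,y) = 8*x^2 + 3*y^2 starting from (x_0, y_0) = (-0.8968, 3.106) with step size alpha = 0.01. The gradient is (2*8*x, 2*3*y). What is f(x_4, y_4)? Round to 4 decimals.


Gradient descent on f(x,y) = 8*x^2 + 3*y^2.
Starting point: (-0.8968, 3.106), alpha = 0.01
Step 1: grad_x = 2*8*-0.8968 = -14.3488, grad_y = 2*3*3.106 = 18.636
  x_1 = -0.8968 - 0.01*-14.3488 = -0.7533
  y_1 = 3.106 - 0.01*18.636 = 2.9196
Step 2: grad_x = 2*8*-0.7533 = -12.053, grad_y = 2*3*2.9196 = 17.5178
  x_2 = -0.7533 - 0.01*-12.053 = -0.6328
  y_2 = 2.9196 - 0.01*17.5178 = 2.7445
Step 3: grad_x = 2*8*-0.6328 = -10.1245, grad_y = 2*3*2.7445 = 16.4668
  x_3 = -0.6328 - 0.01*-10.1245 = -0.5315
  y_3 = 2.7445 - 0.01*16.4668 = 2.5798
Step 4: grad_x = 2*8*-0.5315 = -8.5046, grad_y = 2*3*2.5798 = 15.4788
  x_4 = -0.5315 - 0.01*-8.5046 = -0.4465
  y_4 = 2.5798 - 0.01*15.4788 = 2.425
f(-0.4465, 2.425) = 8*(-0.4465)^2 + 3*2.425^2 = 19.2368


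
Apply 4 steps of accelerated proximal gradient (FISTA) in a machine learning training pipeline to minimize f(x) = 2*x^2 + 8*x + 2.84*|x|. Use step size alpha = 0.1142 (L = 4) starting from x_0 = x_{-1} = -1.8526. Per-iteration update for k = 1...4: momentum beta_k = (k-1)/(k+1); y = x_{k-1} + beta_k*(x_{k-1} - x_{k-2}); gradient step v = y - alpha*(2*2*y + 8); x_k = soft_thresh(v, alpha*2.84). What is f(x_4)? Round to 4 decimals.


FISTA on f(x) = 2*x^2 + 8*x + 2.84*|x|
L = 4, alpha = 0.1142
Iteration 1: beta = 0.0, y = -1.8526 + 0.0*(-1.8526 + 1.8526) = -1.8526
  grad(y) = 0.5896, v = y - alpha*grad = -1.9199
  prox(v) = soft_thresh(-1.9199, 0.3243) = -1.5956
Iteration 2: beta = 0.3333, y = -1.5956 + 0.3333*(-1.5956 + 1.8526) = -1.5099
  grad(y) = 1.9602, v = y - alpha*grad = -1.7338
  prox(v) = soft_thresh(-1.7338, 0.3243) = -1.4095
Iteration 3: beta = 0.5, y = -1.4095 + 0.5*(-1.4095 + 1.5956) = -1.3164
  grad(y) = 2.7344, v = y - alpha*grad = -1.6287
  prox(v) = soft_thresh(-1.6287, 0.3243) = -1.3043
Iteration 4: beta = 0.6, y = -1.3043 + 0.6*(-1.3043 + 1.4095) = -1.2413
  grad(y) = 3.0349, v = y - alpha*grad = -1.5879
  prox(v) = soft_thresh(-1.5879, 0.3243) = -1.2635
f(x_4) = 2*(-1.2635)^2 + 8*(-1.2635) + 2.84*|-1.2635| = -3.3268


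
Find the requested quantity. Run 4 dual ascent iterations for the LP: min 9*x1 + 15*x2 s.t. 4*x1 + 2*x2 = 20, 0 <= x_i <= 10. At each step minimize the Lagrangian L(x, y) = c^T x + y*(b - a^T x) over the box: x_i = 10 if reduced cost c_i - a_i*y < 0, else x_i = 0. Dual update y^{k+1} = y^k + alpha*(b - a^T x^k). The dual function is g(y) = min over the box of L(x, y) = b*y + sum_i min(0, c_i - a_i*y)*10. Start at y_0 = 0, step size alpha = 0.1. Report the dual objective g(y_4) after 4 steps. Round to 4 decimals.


Dual ascent for LP: min 9*x1 + 15*x2, 4*x1 + 2*x2 = 20, 0 <= x_i <= 10
Step 1: y^k = 0.0, reduced costs: (9.0, 15.0)
  x^k = (0.0, 0.0), subgradient = b - a^T x = 20.0
  y^{k+1} = 0.0 + 0.1*20.0 = 2.0
Step 2: y^k = 2.0, reduced costs: (1.0, 11.0)
  x^k = (0.0, 0.0), subgradient = b - a^T x = 20.0
  y^{k+1} = 2.0 + 0.1*20.0 = 4.0
Step 3: y^k = 4.0, reduced costs: (-7.0, 7.0)
  x^k = (10.0, 0.0), subgradient = b - a^T x = -20.0
  y^{k+1} = 4.0 + 0.1*-20.0 = 2.0
Step 4: y^k = 2.0, reduced costs: (1.0, 11.0)
  x^k = (0.0, 0.0), subgradient = b - a^T x = 20.0
  y^{k+1} = 2.0 + 0.1*20.0 = 4.0
Dual objective at y_4 = 4.0: reduced costs (-7.0, 7.0), box minimizer x = (10.0, 0.0)
g(y_4) = b*y + (c1 - a1*y)*x1 + (c2 - a2*y)*x2 = 20*4.0 + (-7.0)*10.0 + 7.0*0.0 = 80.0 - 70.0 + 0.0 = 10.0


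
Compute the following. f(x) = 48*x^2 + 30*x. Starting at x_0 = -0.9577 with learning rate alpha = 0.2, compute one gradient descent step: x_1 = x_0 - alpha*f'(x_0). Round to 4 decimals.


We compute the gradient at x_0 and apply the update.
f'(x) = 96*x + 30
f'(-0.9577) = 96*-0.9577 + 30 = -61.9392
x_1 = -0.9577 - 0.2*-61.9392 = 11.4301


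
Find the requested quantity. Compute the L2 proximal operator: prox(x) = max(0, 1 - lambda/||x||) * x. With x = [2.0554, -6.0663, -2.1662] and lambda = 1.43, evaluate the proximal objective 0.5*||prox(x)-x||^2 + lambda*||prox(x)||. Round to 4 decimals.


Step 1: Compute ||x||.
||x|| = 6.7614
Step 2: Compute scaling factor.
scale = max(0, 1 - 1.43/6.7614) = 0.7885
Step 3: prox(x) = [1.6207, -4.7833, -1.7081]
||prox(x)|| = 5.3314
Step 4: Proximal objective.
0.5*||prox-x||^2 = 1.0225
lambda*||prox|| = 7.6239
Total = 8.6464
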